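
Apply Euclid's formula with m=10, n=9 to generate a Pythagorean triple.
(19, 180, 181)

Euclid's formula: a = m² - n², b = 2mn, c = m² + n²
m = 10, n = 9
a = 10² - 9² = 100 - 81 = 19
b = 2 × 10 × 9 = 180
c = 10² + 9² = 100 + 81 = 181
Verification: 19² + 180² = 361 + 32400 = 32761 = 181² ✓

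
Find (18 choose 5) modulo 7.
0

Using Lucas' theorem:
Write n=18 and k=5 in base 7:
n in base 7: [2, 4]
k in base 7: [0, 5]
C(18,5) mod 7 = ∏ C(n_i, k_i) mod 7
Digit binomials (mod 7): C(2,0) = 1; C(4,5) = 0 (k_i > n_i)
Product: 1 × 0 = 0 ≡ 0 (mod 7)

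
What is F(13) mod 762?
233

Matrix identity: Q^n = [[F_(n+1), F_n], [F_n, F_(n-1)]] with Q = [[1,1],[1,0]].
n = 13 = 1101₂. Square-and-multiply, entries mod 762:
Q^1 = [[1,1],[1,0]]
Q^3 = (Q^1)²·Q = [[3,2],[2,1]]
Q^6 = (Q^3)² = [[13,8],[8,5]]
Q^13 = (Q^6)²·Q = [[377,233],[233,144]]
F_13 mod 762 = Q^13[0][1] = 233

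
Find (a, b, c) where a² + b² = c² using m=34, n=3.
(1147, 204, 1165)

Euclid's formula: a = m² - n², b = 2mn, c = m² + n²
m = 34, n = 3
a = 34² - 3² = 1156 - 9 = 1147
b = 2 × 34 × 3 = 204
c = 34² + 3² = 1156 + 9 = 1165
Verification: 1147² + 204² = 1315609 + 41616 = 1357225 = 1165² ✓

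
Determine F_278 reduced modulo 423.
368

Matrix identity: Q^n = [[F_(n+1), F_n], [F_n, F_(n-1)]] with Q = [[1,1],[1,0]].
n = 278 = 100010110₂. Square-and-multiply, entries mod 423:
Q^1 = [[1,1],[1,0]]
Q^2 = (Q^1)² = [[2,1],[1,1]]
Q^4 = (Q^2)² = [[5,3],[3,2]]
Q^8 = (Q^4)² = [[34,21],[21,13]]
Q^17 = (Q^8)²·Q = [[46,328],[328,141]]
Q^34 = (Q^17)² = [[143,1],[1,142]]
Q^69 = (Q^34)²·Q = [[8,146],[146,285]]
Q^139 = (Q^69)²·Q = [[285,230],[230,55]]
Q^278 = (Q^139)² = [[34,368],[368,89]]
F_278 mod 423 = Q^278[0][1] = 368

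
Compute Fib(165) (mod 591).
146

Matrix identity: Q^n = [[F_(n+1), F_n], [F_n, F_(n-1)]] with Q = [[1,1],[1,0]].
n = 165 = 10100101₂. Square-and-multiply, entries mod 591:
Q^1 = [[1,1],[1,0]]
Q^2 = (Q^1)² = [[2,1],[1,1]]
Q^5 = (Q^2)²·Q = [[8,5],[5,3]]
Q^10 = (Q^5)² = [[89,55],[55,34]]
Q^20 = (Q^10)² = [[308,264],[264,44]]
Q^41 = (Q^20)²·Q = [[403,262],[262,141]]
Q^82 = (Q^41)² = [[563,97],[97,466]]
Q^165 = (Q^82)²·Q = [[80,146],[146,525]]
F_165 mod 591 = Q^165[0][1] = 146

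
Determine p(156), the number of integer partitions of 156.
73232243759

p(n) counts ways to write n as a sum of positive integers (order ignored).
Euler's pentagonal recurrence: p(k) = p(k-1) + p(k-2) - p(k-5) - p(k-7) + p(k-12) + p(k-15) - ... (offsets j(3j∓1)/2, signs ++--, p(0)=1, p(<0)=0).
DP table for k = 0..155: p(0)=1, p(1)=1, p(2)=2, p(3)=3, p(4)=5, p(5)=7, p(6)=11, p(7)=15, p(8)=22, p(9)=30, p(10)=42, p(11)=56, p(12)=77, p(13)=101, p(14)=135, p(15)=176, p(16)=231, p(17)=297, p(18)=385, p(19)=490, p(20)=627, p(21)=792, p(22)=1002, p(23)=1255, p(24)=1575, p(25)=1958, p(26)=2436, p(27)=3010, p(28)=3718, p(29)=4565, p(30)=5604, p(31)=6842, p(32)=8349, p(33)=10143, p(34)=12310, p(35)=14883, p(36)=17977, p(37)=21637, p(38)=26015, p(39)=31185, p(40)=37338, p(41)=44583, p(42)=53174, p(43)=63261, p(44)=75175, p(45)=89134, p(46)=105558, p(47)=124754, p(48)=147273, p(49)=173525, p(50)=204226, p(51)=239943, p(52)=281589, p(53)=329931, p(54)=386155, p(55)=451276, p(56)=526823, p(57)=614154, p(58)=715220, p(59)=831820, p(60)=966467, p(61)=1121505, p(62)=1300156, p(63)=1505499, p(64)=1741630, p(65)=2012558, p(66)=2323520, p(67)=2679689, p(68)=3087735, p(69)=3554345, p(70)=4087968, p(71)=4697205, p(72)=5392783, p(73)=6185689, p(74)=7089500, p(75)=8118264, p(76)=9289091, p(77)=10619863, p(78)=12132164, p(79)=13848650, p(80)=15796476, p(81)=18004327, p(82)=20506255, p(83)=23338469, p(84)=26543660, p(85)=30167357, p(86)=34262962, p(87)=38887673, p(88)=44108109, p(89)=49995925, p(90)=56634173, p(91)=64112359, p(92)=72533807, p(93)=82010177, p(94)=92669720, p(95)=104651419, p(96)=118114304, p(97)=133230930, p(98)=150198136, p(99)=169229875, p(100)=190569292, p(101)=214481126, p(102)=241265379, p(103)=271248950, p(104)=304801365, p(105)=342325709, p(106)=384276336, p(107)=431149389, p(108)=483502844, p(109)=541946240, p(110)=607163746, p(111)=679903203, p(112)=761002156, p(113)=851376628, p(114)=952050665, p(115)=1064144451, p(116)=1188908248, p(117)=1327710076, p(118)=1482074143, p(119)=1653668665, p(120)=1844349560, p(121)=2056148051, p(122)=2291320912, p(123)=2552338241, p(124)=2841940500, p(125)=3163127352, p(126)=3519222692, p(127)=3913864295, p(128)=4351078600, p(129)=4835271870, p(130)=5371315400, p(131)=5964539504, p(132)=6620830889, p(133)=7346629512, p(134)=8149040695, p(135)=9035836076, p(136)=10015581680, p(137)=11097645016, p(138)=12292341831, p(139)=13610949895, p(140)=15065878135, p(141)=16670689208, p(142)=18440293320, p(143)=20390982757, p(144)=22540654445, p(145)=24908858009, p(146)=27517052599, p(147)=30388671978, p(148)=33549419497, p(149)=37027355200, p(150)=40853235313, p(151)=45060624582, p(152)=49686288421, p(153)=54770336324, p(154)=60356673280, p(155)=66493182097.
Final step: p(156) = p(155) + p(154) - p(151) - p(149) + p(144) + p(141) - p(134) - p(130) + p(121) + p(116) - p(105) - p(99) + p(86) + p(79) - p(64) - p(56) + p(39) + p(30) - p(11) - p(1)
= 66493182097 + 60356673280 - 45060624582 - 37027355200 + 22540654445 + 16670689208 - 8149040695 - 5371315400 + 2056148051 + 1188908248 - 342325709 - 169229875 + 34262962 + 13848650 - 1741630 - 526823 + 31185 + 5604 - 56 - 1
= 73232243759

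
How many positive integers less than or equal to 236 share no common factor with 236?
116

236 = 2^2 × 59
φ(n) = n × ∏(1 - 1/p) for each prime p dividing n
φ(236) = 236 × (1 - 1/2) × (1 - 1/59) = 116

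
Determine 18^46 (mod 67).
16

Repeated squaring. Binary of 46 = 101110.
18^1 ≡ 18 (mod 67); 18^2 ≡ 56 (mod 67); 18^4 ≡ 54 (mod 67); 18^8 ≡ 35 (mod 67); 18^16 ≡ 19 (mod 67); 18^32 ≡ 26 (mod 67)
18^46 = 18^2 × 18^4 × 18^8 × 18^32 ≡ 16 (mod 67)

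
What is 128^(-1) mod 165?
107

gcd(128, 165) = 1, so the inverse exists.
Extended Euclidean algorithm on (165, 128):
165 = 1 × 128 + 37  ⟹  37 = (1)·165 + (-1)·128
128 = 3 × 37 + 17  ⟹  17 = (-3)·165 + (4)·128
37 = 2 × 17 + 3  ⟹  3 = (7)·165 + (-9)·128
17 = 5 × 3 + 2  ⟹  2 = (-38)·165 + (49)·128
3 = 1 × 2 + 1  ⟹  1 = (45)·165 + (-58)·128
So (-58)·128 ≡ 1 (mod 165), i.e. 128^(-1) ≡ -58 ≡ 107 (mod 165).
Check: 128 × 107 = 13696 ≡ 1 (mod 165)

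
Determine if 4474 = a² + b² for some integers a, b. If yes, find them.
35² + 57² (a=35, b=57)

Factorization: 4474 = 2 × 2237
By Fermat: n is sum of two squares iff every prime p ≡ 3 (mod 4) appears to even power.
All primes ≡ 3 (mod 4) appear to even power.
Search a = 0, 1, 2, … for 4474 - a² a perfect square: first hit at a = 35: 4474 - 1225 = 3249 = 57².
4474 = 35² + 57² = 1225 + 3249 ✓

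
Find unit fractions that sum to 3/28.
1/10 + 1/140

Greedy algorithm:
3/28: ceiling(28/3) = 10, use 1/10
1/140: ceiling(140/1) = 140, use 1/140
Result: 3/28 = 1/10 + 1/140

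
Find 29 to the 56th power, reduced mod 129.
49

Repeated squaring. Binary of 56 = 111000.
29^1 ≡ 29 (mod 129); 29^2 ≡ 67 (mod 129); 29^4 ≡ 103 (mod 129); 29^8 ≡ 31 (mod 129); 29^16 ≡ 58 (mod 129); 29^32 ≡ 10 (mod 129)
29^56 = 29^8 × 29^16 × 29^32 ≡ 49 (mod 129)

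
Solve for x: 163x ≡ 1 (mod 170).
97

gcd(163, 170) = 1, so the inverse exists.
Extended Euclidean algorithm on (170, 163):
170 = 1 × 163 + 7  ⟹  7 = (1)·170 + (-1)·163
163 = 23 × 7 + 2  ⟹  2 = (-23)·170 + (24)·163
7 = 3 × 2 + 1  ⟹  1 = (70)·170 + (-73)·163
So (-73)·163 ≡ 1 (mod 170), i.e. 163^(-1) ≡ -73 ≡ 97 (mod 170).
Check: 163 × 97 = 15811 ≡ 1 (mod 170)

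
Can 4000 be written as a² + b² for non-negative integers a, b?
20² + 60² (a=20, b=60)

Factorization: 4000 = 2^5 × 5^3
By Fermat: n is sum of two squares iff every prime p ≡ 3 (mod 4) appears to even power.
All primes ≡ 3 (mod 4) appear to even power.
Search a = 0, 1, 2, … for 4000 - a² a perfect square: first hit at a = 20: 4000 - 400 = 3600 = 60².
4000 = 20² + 60² = 400 + 3600 ✓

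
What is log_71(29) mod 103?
50

Baby-step giant-step with step n = ⌈√103⌉ = 11.
Baby steps 71^j mod 103 (j:value) for j=0..10: 0:1, 1:71, 2:97, 3:89, 4:36, 5:84, 6:93, 7:11, 8:60, 9:37, 10:52.
Giant-step multiplier: 71^(-11) ≡ 71^(102-11) = 71^91 ≡ 45 (mod 103).
Giant steps γ_i = 29·45^i mod 103: γ_0=29, γ_1=69, γ_2=15, γ_3=57, γ_4=93 (in table at j=6).
x = i·n + j = 4·11 + 6 = 50.
Check: 71^50 ≡ 29 (mod 103).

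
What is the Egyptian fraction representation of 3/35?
1/12 + 1/420

Greedy algorithm:
3/35: ceiling(35/3) = 12, use 1/12
1/420: ceiling(420/1) = 420, use 1/420
Result: 3/35 = 1/12 + 1/420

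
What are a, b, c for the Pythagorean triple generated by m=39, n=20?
(1121, 1560, 1921)

Euclid's formula: a = m² - n², b = 2mn, c = m² + n²
m = 39, n = 20
a = 39² - 20² = 1521 - 400 = 1121
b = 2 × 39 × 20 = 1560
c = 39² + 20² = 1521 + 400 = 1921
Verification: 1121² + 1560² = 1256641 + 2433600 = 3690241 = 1921² ✓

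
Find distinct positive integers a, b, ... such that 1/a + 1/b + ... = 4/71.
1/18 + 1/1278

Greedy algorithm:
4/71: ceiling(71/4) = 18, use 1/18
1/1278: ceiling(1278/1) = 1278, use 1/1278
Result: 4/71 = 1/18 + 1/1278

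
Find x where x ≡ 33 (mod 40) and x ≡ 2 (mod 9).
353

Using Chinese Remainder Theorem:
M = 40 × 9 = 360
M1 = 9, M2 = 40
y1 = 9^(-1) mod 40 = 9
y2 = 40^(-1) mod 9 = 7
x = (33×9×9 + 2×40×7) mod 360 = 353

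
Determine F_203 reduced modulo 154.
145

Matrix identity: Q^n = [[F_(n+1), F_n], [F_n, F_(n-1)]] with Q = [[1,1],[1,0]].
n = 203 = 11001011₂. Square-and-multiply, entries mod 154:
Q^1 = [[1,1],[1,0]]
Q^3 = (Q^1)²·Q = [[3,2],[2,1]]
Q^6 = (Q^3)² = [[13,8],[8,5]]
Q^12 = (Q^6)² = [[79,144],[144,89]]
Q^25 = (Q^12)²·Q = [[41,27],[27,14]]
Q^50 = (Q^25)² = [[100,99],[99,1]]
Q^101 = (Q^50)²·Q = [[78,89],[89,143]]
Q^203 = (Q^101)²·Q = [[102,145],[145,111]]
F_203 mod 154 = Q^203[0][1] = 145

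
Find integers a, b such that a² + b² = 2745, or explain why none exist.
12² + 51² (a=12, b=51)

Factorization: 2745 = 3^2 × 5 × 61
By Fermat: n is sum of two squares iff every prime p ≡ 3 (mod 4) appears to even power.
All primes ≡ 3 (mod 4) appear to even power.
Search a = 0, 1, 2, … for 2745 - a² a perfect square: first hit at a = 12: 2745 - 144 = 2601 = 51².
2745 = 12² + 51² = 144 + 2601 ✓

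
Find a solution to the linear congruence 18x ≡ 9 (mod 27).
x ≡ 2 (mod 3)

gcd(18, 27) = 9, which divides 9, so solutions exist.
Divide through by 9: 2x ≡ 1 (mod 3).
Find 2^(-1) mod 3 by the extended Euclidean algorithm:
3 = 1 × 2 + 1  ⟹  1 = (1)·3 + (-1)·2
So (-1)·2 ≡ 1 (mod 3), i.e. 2^(-1) ≡ -1 ≡ 2 (mod 3).
x ≡ 2 × 1 = 2 ≡ 2 (mod 3).
Check: 18 × 2 = 36 ≡ 9 (mod 27).
x ≡ 2 (mod 3), giving 9 solutions mod 27.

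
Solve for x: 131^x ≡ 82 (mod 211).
48

Baby-step giant-step with step n = ⌈√211⌉ = 15.
Baby steps 131^j mod 211 (j:value) for j=0..14: 0:1, 1:131, 2:70, 3:97, 4:47, 5:38, 6:125, 7:128, 8:99, 9:98, 10:178, 11:108, 12:11, 13:175, 14:137.
Giant-step multiplier: 131^(-15) ≡ 131^(210-15) = 131^195 ≡ 88 (mod 211).
Giant steps γ_i = 82·88^i mod 211: γ_0=82, γ_1=42, γ_2=109, γ_3=97 (in table at j=3).
x = i·n + j = 3·15 + 3 = 48.
Check: 131^48 ≡ 82 (mod 211).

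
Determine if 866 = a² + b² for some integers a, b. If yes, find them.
5² + 29² (a=5, b=29)

Factorization: 866 = 2 × 433
By Fermat: n is sum of two squares iff every prime p ≡ 3 (mod 4) appears to even power.
All primes ≡ 3 (mod 4) appear to even power.
Search a = 0, 1, 2, … for 866 - a² a perfect square: first hit at a = 5: 866 - 25 = 841 = 29².
866 = 5² + 29² = 25 + 841 ✓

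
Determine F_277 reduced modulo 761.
58

Matrix identity: Q^n = [[F_(n+1), F_n], [F_n, F_(n-1)]] with Q = [[1,1],[1,0]].
n = 277 = 100010101₂. Square-and-multiply, entries mod 761:
Q^1 = [[1,1],[1,0]]
Q^2 = (Q^1)² = [[2,1],[1,1]]
Q^4 = (Q^2)² = [[5,3],[3,2]]
Q^8 = (Q^4)² = [[34,21],[21,13]]
Q^17 = (Q^8)²·Q = [[301,75],[75,226]]
Q^34 = (Q^17)² = [[340,714],[714,387]]
Q^69 = (Q^34)²·Q = [[691,615],[615,76]]
Q^138 = (Q^69)² = [[342,646],[646,457]]
Q^277 = (Q^138)²·Q = [[254,58],[58,196]]
F_277 mod 761 = Q^277[0][1] = 58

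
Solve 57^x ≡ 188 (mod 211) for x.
168

Baby-step giant-step with step n = ⌈√211⌉ = 15.
Baby steps 57^j mod 211 (j:value) for j=0..14: 0:1, 1:57, 2:84, 3:146, 4:93, 5:26, 6:5, 7:74, 8:209, 9:97, 10:43, 11:130, 12:25, 13:159, 14:201.
Giant-step multiplier: 57^(-15) ≡ 57^(210-15) = 57^195 ≡ 67 (mod 211).
Giant steps γ_i = 188·67^i mod 211: γ_0=188, γ_1=147, γ_2=143, γ_3=86, γ_4=65, γ_5=135, γ_6=183, γ_7=23, γ_8=64, γ_9=68, γ_10=125, γ_11=146 (in table at j=3).
x = i·n + j = 11·15 + 3 = 168.
Check: 57^168 ≡ 188 (mod 211).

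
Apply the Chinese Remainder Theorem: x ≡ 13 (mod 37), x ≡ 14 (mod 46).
198

Using Chinese Remainder Theorem:
M = 37 × 46 = 1702
M1 = 46, M2 = 37
y1 = 46^(-1) mod 37 = 33
y2 = 37^(-1) mod 46 = 5
x = (13×46×33 + 14×37×5) mod 1702 = 198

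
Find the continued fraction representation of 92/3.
[30; 1, 2]

Euclidean algorithm steps:
92 = 30 × 3 + 2
3 = 1 × 2 + 1
2 = 2 × 1 + 0
Continued fraction: [30; 1, 2]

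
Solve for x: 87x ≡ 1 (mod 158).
89

gcd(87, 158) = 1, so the inverse exists.
Extended Euclidean algorithm on (158, 87):
158 = 1 × 87 + 71  ⟹  71 = (1)·158 + (-1)·87
87 = 1 × 71 + 16  ⟹  16 = (-1)·158 + (2)·87
71 = 4 × 16 + 7  ⟹  7 = (5)·158 + (-9)·87
16 = 2 × 7 + 2  ⟹  2 = (-11)·158 + (20)·87
7 = 3 × 2 + 1  ⟹  1 = (38)·158 + (-69)·87
So (-69)·87 ≡ 1 (mod 158), i.e. 87^(-1) ≡ -69 ≡ 89 (mod 158).
Check: 87 × 89 = 7743 ≡ 1 (mod 158)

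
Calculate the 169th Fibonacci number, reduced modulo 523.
52

Matrix identity: Q^n = [[F_(n+1), F_n], [F_n, F_(n-1)]] with Q = [[1,1],[1,0]].
n = 169 = 10101001₂. Square-and-multiply, entries mod 523:
Q^1 = [[1,1],[1,0]]
Q^2 = (Q^1)² = [[2,1],[1,1]]
Q^5 = (Q^2)²·Q = [[8,5],[5,3]]
Q^10 = (Q^5)² = [[89,55],[55,34]]
Q^21 = (Q^10)²·Q = [[452,486],[486,489]]
Q^42 = (Q^21)² = [[134,224],[224,433]]
Q^84 = (Q^42)² = [[142,442],[442,223]]
Q^169 = (Q^84)²·Q = [[298,52],[52,246]]
F_169 mod 523 = Q^169[0][1] = 52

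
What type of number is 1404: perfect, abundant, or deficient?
abundant

Proper divisors of 1404: sum = 1 + 2 + 3 + 4 + 6 + 9 + 12 + 13 + ... + 234 + 351 + 468 + 702 (23 divisors) = 2516
Since 2516 > 1404, 1404 is abundant.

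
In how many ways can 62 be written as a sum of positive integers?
1300156

p(n) counts ways to write n as a sum of positive integers (order ignored).
Euler's pentagonal recurrence: p(k) = p(k-1) + p(k-2) - p(k-5) - p(k-7) + p(k-12) + p(k-15) - ... (offsets j(3j∓1)/2, signs ++--, p(0)=1, p(<0)=0).
DP table for k = 0..61: p(0)=1, p(1)=1, p(2)=2, p(3)=3, p(4)=5, p(5)=7, p(6)=11, p(7)=15, p(8)=22, p(9)=30, p(10)=42, p(11)=56, p(12)=77, p(13)=101, p(14)=135, p(15)=176, p(16)=231, p(17)=297, p(18)=385, p(19)=490, p(20)=627, p(21)=792, p(22)=1002, p(23)=1255, p(24)=1575, p(25)=1958, p(26)=2436, p(27)=3010, p(28)=3718, p(29)=4565, p(30)=5604, p(31)=6842, p(32)=8349, p(33)=10143, p(34)=12310, p(35)=14883, p(36)=17977, p(37)=21637, p(38)=26015, p(39)=31185, p(40)=37338, p(41)=44583, p(42)=53174, p(43)=63261, p(44)=75175, p(45)=89134, p(46)=105558, p(47)=124754, p(48)=147273, p(49)=173525, p(50)=204226, p(51)=239943, p(52)=281589, p(53)=329931, p(54)=386155, p(55)=451276, p(56)=526823, p(57)=614154, p(58)=715220, p(59)=831820, p(60)=966467, p(61)=1121505.
Final step: p(62) = p(61) + p(60) - p(57) - p(55) + p(50) + p(47) - p(40) - p(36) + p(27) + p(22) - p(11) - p(5)
= 1121505 + 966467 - 614154 - 451276 + 204226 + 124754 - 37338 - 17977 + 3010 + 1002 - 56 - 7
= 1300156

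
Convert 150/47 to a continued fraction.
[3; 5, 4, 2]

Euclidean algorithm steps:
150 = 3 × 47 + 9
47 = 5 × 9 + 2
9 = 4 × 2 + 1
2 = 2 × 1 + 0
Continued fraction: [3; 5, 4, 2]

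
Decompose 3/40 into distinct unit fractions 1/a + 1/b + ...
1/14 + 1/280

Greedy algorithm:
3/40: ceiling(40/3) = 14, use 1/14
1/280: ceiling(280/1) = 280, use 1/280
Result: 3/40 = 1/14 + 1/280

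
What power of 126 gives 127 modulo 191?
167

Baby-step giant-step with step n = ⌈√191⌉ = 14.
Baby steps 126^j mod 191 (j:value) for j=0..13: 0:1, 1:126, 2:23, 3:33, 4:147, 5:186, 6:134, 7:76, 8:26, 9:29, 10:25, 11:94, 12:2, 13:61.
Giant-step multiplier: 126^(-14) ≡ 126^(190-14) = 126^176 ≡ 54 (mod 191).
Giant steps γ_i = 127·54^i mod 191: γ_0=127, γ_1=173, γ_2=174, γ_3=37, γ_4=88, γ_5=168, γ_6=95, γ_7=164, γ_8=70, γ_9=151, γ_10=132, γ_11=61 (in table at j=13).
x = i·n + j = 11·14 + 13 = 167.
Check: 126^167 ≡ 127 (mod 191).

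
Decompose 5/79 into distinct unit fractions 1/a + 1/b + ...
1/16 + 1/1264

Greedy algorithm:
5/79: ceiling(79/5) = 16, use 1/16
1/1264: ceiling(1264/1) = 1264, use 1/1264
Result: 5/79 = 1/16 + 1/1264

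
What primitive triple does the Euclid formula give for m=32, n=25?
(399, 1600, 1649)

Euclid's formula: a = m² - n², b = 2mn, c = m² + n²
m = 32, n = 25
a = 32² - 25² = 1024 - 625 = 399
b = 2 × 32 × 25 = 1600
c = 32² + 25² = 1024 + 625 = 1649
Verification: 399² + 1600² = 159201 + 2560000 = 2719201 = 1649² ✓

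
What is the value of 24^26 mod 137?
69

Repeated squaring. Binary of 26 = 11010.
24^1 ≡ 24 (mod 137); 24^2 ≡ 28 (mod 137); 24^4 ≡ 99 (mod 137); 24^8 ≡ 74 (mod 137); 24^16 ≡ 133 (mod 137)
24^26 = 24^2 × 24^8 × 24^16 ≡ 69 (mod 137)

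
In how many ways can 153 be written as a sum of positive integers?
54770336324

p(n) counts ways to write n as a sum of positive integers (order ignored).
Euler's pentagonal recurrence: p(k) = p(k-1) + p(k-2) - p(k-5) - p(k-7) + p(k-12) + p(k-15) - ... (offsets j(3j∓1)/2, signs ++--, p(0)=1, p(<0)=0).
DP table for k = 0..152: p(0)=1, p(1)=1, p(2)=2, p(3)=3, p(4)=5, p(5)=7, p(6)=11, p(7)=15, p(8)=22, p(9)=30, p(10)=42, p(11)=56, p(12)=77, p(13)=101, p(14)=135, p(15)=176, p(16)=231, p(17)=297, p(18)=385, p(19)=490, p(20)=627, p(21)=792, p(22)=1002, p(23)=1255, p(24)=1575, p(25)=1958, p(26)=2436, p(27)=3010, p(28)=3718, p(29)=4565, p(30)=5604, p(31)=6842, p(32)=8349, p(33)=10143, p(34)=12310, p(35)=14883, p(36)=17977, p(37)=21637, p(38)=26015, p(39)=31185, p(40)=37338, p(41)=44583, p(42)=53174, p(43)=63261, p(44)=75175, p(45)=89134, p(46)=105558, p(47)=124754, p(48)=147273, p(49)=173525, p(50)=204226, p(51)=239943, p(52)=281589, p(53)=329931, p(54)=386155, p(55)=451276, p(56)=526823, p(57)=614154, p(58)=715220, p(59)=831820, p(60)=966467, p(61)=1121505, p(62)=1300156, p(63)=1505499, p(64)=1741630, p(65)=2012558, p(66)=2323520, p(67)=2679689, p(68)=3087735, p(69)=3554345, p(70)=4087968, p(71)=4697205, p(72)=5392783, p(73)=6185689, p(74)=7089500, p(75)=8118264, p(76)=9289091, p(77)=10619863, p(78)=12132164, p(79)=13848650, p(80)=15796476, p(81)=18004327, p(82)=20506255, p(83)=23338469, p(84)=26543660, p(85)=30167357, p(86)=34262962, p(87)=38887673, p(88)=44108109, p(89)=49995925, p(90)=56634173, p(91)=64112359, p(92)=72533807, p(93)=82010177, p(94)=92669720, p(95)=104651419, p(96)=118114304, p(97)=133230930, p(98)=150198136, p(99)=169229875, p(100)=190569292, p(101)=214481126, p(102)=241265379, p(103)=271248950, p(104)=304801365, p(105)=342325709, p(106)=384276336, p(107)=431149389, p(108)=483502844, p(109)=541946240, p(110)=607163746, p(111)=679903203, p(112)=761002156, p(113)=851376628, p(114)=952050665, p(115)=1064144451, p(116)=1188908248, p(117)=1327710076, p(118)=1482074143, p(119)=1653668665, p(120)=1844349560, p(121)=2056148051, p(122)=2291320912, p(123)=2552338241, p(124)=2841940500, p(125)=3163127352, p(126)=3519222692, p(127)=3913864295, p(128)=4351078600, p(129)=4835271870, p(130)=5371315400, p(131)=5964539504, p(132)=6620830889, p(133)=7346629512, p(134)=8149040695, p(135)=9035836076, p(136)=10015581680, p(137)=11097645016, p(138)=12292341831, p(139)=13610949895, p(140)=15065878135, p(141)=16670689208, p(142)=18440293320, p(143)=20390982757, p(144)=22540654445, p(145)=24908858009, p(146)=27517052599, p(147)=30388671978, p(148)=33549419497, p(149)=37027355200, p(150)=40853235313, p(151)=45060624582, p(152)=49686288421.
Final step: p(153) = p(152) + p(151) - p(148) - p(146) + p(141) + p(138) - p(131) - p(127) + p(118) + p(113) - p(102) - p(96) + p(83) + p(76) - p(61) - p(53) + p(36) + p(27) - p(8)
= 49686288421 + 45060624582 - 33549419497 - 27517052599 + 16670689208 + 12292341831 - 5964539504 - 3913864295 + 1482074143 + 851376628 - 241265379 - 118114304 + 23338469 + 9289091 - 1121505 - 329931 + 17977 + 3010 - 22
= 54770336324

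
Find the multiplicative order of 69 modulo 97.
32

97 is prime, so ord(69) divides φ(97) = 96.
Divisors of 96: 1, 2, 3, 4, 6, 8, 12, 16, 24, 32, 48, 96.
Repeated squaring: 69^1 ≡ 69, 69^2 ≡ 8, 69^4 ≡ 64, 69^8 ≡ 22, 69^16 ≡ 96, 69^32 ≡ 1, 69^64 ≡ 1 (mod 97).
Test 69^d mod 97 for each divisor d in increasing order:
69^1 ≡ 69
69^2 ≡ 8
69^3 = 69^2·69^1 ≡ 67
69^4 ≡ 64
69^6 = 69^4·69^2 ≡ 27
69^8 ≡ 22
69^12 = 69^8·69^4 ≡ 50
69^16 ≡ 96
69^24 = 69^16·69^8 ≡ 75
69^32 ≡ 1  ← first divisor giving 1
The order is 32.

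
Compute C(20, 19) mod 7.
6

Using Lucas' theorem:
Write n=20 and k=19 in base 7:
n in base 7: [2, 6]
k in base 7: [2, 5]
C(20,19) mod 7 = ∏ C(n_i, k_i) mod 7
Digit binomials (mod 7): C(2,2) = 1; C(6,5) = 6
Product: 1 × 6 = 6 ≡ 6 (mod 7)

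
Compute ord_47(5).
46

47 is prime, so ord(5) divides φ(47) = 46.
Divisors of 46: 1, 2, 23, 46.
Repeated squaring: 5^1 ≡ 5, 5^2 ≡ 25, 5^4 ≡ 14, 5^8 ≡ 8, 5^16 ≡ 17, 5^32 ≡ 7 (mod 47).
Test 5^d mod 47 for each divisor d in increasing order:
5^1 ≡ 5
5^2 ≡ 25
5^23 = 5^16·5^4·5^2·5^1 ≡ 46
5^46 = 5^32·5^8·5^4·5^2 ≡ 1  ← first divisor giving 1
The order is 46.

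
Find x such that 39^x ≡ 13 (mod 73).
43

Baby-step giant-step with step n = ⌈√73⌉ = 9.
Baby steps 39^j mod 73 (j:value) for j=0..8: 0:1, 1:39, 2:61, 3:43, 4:71, 5:68, 6:24, 7:60, 8:4.
Giant-step multiplier: 39^(-9) ≡ 39^(72-9) = 39^63 ≡ 22 (mod 73).
Giant steps γ_i = 13·22^i mod 73: γ_0=13, γ_1=67, γ_2=14, γ_3=16, γ_4=60 (in table at j=7).
x = i·n + j = 4·9 + 7 = 43.
Check: 39^43 ≡ 13 (mod 73).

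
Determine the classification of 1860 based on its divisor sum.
abundant

Proper divisors of 1860: sum = 1 + 2 + 3 + 4 + 5 + 6 + 10 + 12 + ... + 372 + 465 + 620 + 930 (23 divisors) = 3516
Since 3516 > 1860, 1860 is abundant.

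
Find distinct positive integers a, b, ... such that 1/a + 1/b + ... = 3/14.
1/5 + 1/70

Greedy algorithm:
3/14: ceiling(14/3) = 5, use 1/5
1/70: ceiling(70/1) = 70, use 1/70
Result: 3/14 = 1/5 + 1/70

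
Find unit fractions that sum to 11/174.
1/16 + 1/1392

Greedy algorithm:
11/174: ceiling(174/11) = 16, use 1/16
1/1392: ceiling(1392/1) = 1392, use 1/1392
Result: 11/174 = 1/16 + 1/1392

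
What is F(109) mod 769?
536

Matrix identity: Q^n = [[F_(n+1), F_n], [F_n, F_(n-1)]] with Q = [[1,1],[1,0]].
n = 109 = 1101101₂. Square-and-multiply, entries mod 769:
Q^1 = [[1,1],[1,0]]
Q^3 = (Q^1)²·Q = [[3,2],[2,1]]
Q^6 = (Q^3)² = [[13,8],[8,5]]
Q^13 = (Q^6)²·Q = [[377,233],[233,144]]
Q^27 = (Q^13)²·Q = [[214,323],[323,660]]
Q^54 = (Q^27)² = [[170,79],[79,91]]
Q^109 = (Q^54)²·Q = [[392,536],[536,625]]
F_109 mod 769 = Q^109[0][1] = 536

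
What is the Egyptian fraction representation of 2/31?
1/16 + 1/496

Greedy algorithm:
2/31: ceiling(31/2) = 16, use 1/16
1/496: ceiling(496/1) = 496, use 1/496
Result: 2/31 = 1/16 + 1/496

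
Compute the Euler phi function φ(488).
240

488 = 2^3 × 61
φ(n) = n × ∏(1 - 1/p) for each prime p dividing n
φ(488) = 488 × (1 - 1/2) × (1 - 1/61) = 240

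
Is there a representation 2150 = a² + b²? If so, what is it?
Not possible

Factorization: 2150 = 2 × 5^2 × 43
By Fermat: n is sum of two squares iff every prime p ≡ 3 (mod 4) appears to even power.
Prime(s) ≡ 3 (mod 4) with odd exponent: [(43, 1)]
Therefore 2150 cannot be expressed as a² + b².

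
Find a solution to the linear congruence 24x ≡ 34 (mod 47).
x ≡ 21 (mod 47)

gcd(24, 47) = 1, which divides 34, so solutions exist.
Find 24^(-1) mod 47 by the extended Euclidean algorithm:
47 = 1 × 24 + 23  ⟹  23 = (1)·47 + (-1)·24
24 = 1 × 23 + 1  ⟹  1 = (-1)·47 + (2)·24
So (2)·24 ≡ 1 (mod 47), i.e. 24^(-1) ≡ 2 (mod 47).
x ≡ 2 × 34 = 68 ≡ 21 (mod 47).
Check: 24 × 21 = 504 ≡ 34 (mod 47).
Unique solution: x ≡ 21 (mod 47)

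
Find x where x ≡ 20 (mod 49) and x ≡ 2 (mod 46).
1980

Using Chinese Remainder Theorem:
M = 49 × 46 = 2254
M1 = 46, M2 = 49
y1 = 46^(-1) mod 49 = 16
y2 = 49^(-1) mod 46 = 31
x = (20×46×16 + 2×49×31) mod 2254 = 1980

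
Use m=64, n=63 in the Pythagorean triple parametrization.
(127, 8064, 8065)

Euclid's formula: a = m² - n², b = 2mn, c = m² + n²
m = 64, n = 63
a = 64² - 63² = 4096 - 3969 = 127
b = 2 × 64 × 63 = 8064
c = 64² + 63² = 4096 + 3969 = 8065
Verification: 127² + 8064² = 16129 + 65028096 = 65044225 = 8065² ✓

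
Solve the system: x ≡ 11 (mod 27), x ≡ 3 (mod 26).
497

Using Chinese Remainder Theorem:
M = 27 × 26 = 702
M1 = 26, M2 = 27
y1 = 26^(-1) mod 27 = 26
y2 = 27^(-1) mod 26 = 1
x = (11×26×26 + 3×27×1) mod 702 = 497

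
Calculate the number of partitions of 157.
80630964769

p(n) counts ways to write n as a sum of positive integers (order ignored).
Euler's pentagonal recurrence: p(k) = p(k-1) + p(k-2) - p(k-5) - p(k-7) + p(k-12) + p(k-15) - ... (offsets j(3j∓1)/2, signs ++--, p(0)=1, p(<0)=0).
DP table for k = 0..156: p(0)=1, p(1)=1, p(2)=2, p(3)=3, p(4)=5, p(5)=7, p(6)=11, p(7)=15, p(8)=22, p(9)=30, p(10)=42, p(11)=56, p(12)=77, p(13)=101, p(14)=135, p(15)=176, p(16)=231, p(17)=297, p(18)=385, p(19)=490, p(20)=627, p(21)=792, p(22)=1002, p(23)=1255, p(24)=1575, p(25)=1958, p(26)=2436, p(27)=3010, p(28)=3718, p(29)=4565, p(30)=5604, p(31)=6842, p(32)=8349, p(33)=10143, p(34)=12310, p(35)=14883, p(36)=17977, p(37)=21637, p(38)=26015, p(39)=31185, p(40)=37338, p(41)=44583, p(42)=53174, p(43)=63261, p(44)=75175, p(45)=89134, p(46)=105558, p(47)=124754, p(48)=147273, p(49)=173525, p(50)=204226, p(51)=239943, p(52)=281589, p(53)=329931, p(54)=386155, p(55)=451276, p(56)=526823, p(57)=614154, p(58)=715220, p(59)=831820, p(60)=966467, p(61)=1121505, p(62)=1300156, p(63)=1505499, p(64)=1741630, p(65)=2012558, p(66)=2323520, p(67)=2679689, p(68)=3087735, p(69)=3554345, p(70)=4087968, p(71)=4697205, p(72)=5392783, p(73)=6185689, p(74)=7089500, p(75)=8118264, p(76)=9289091, p(77)=10619863, p(78)=12132164, p(79)=13848650, p(80)=15796476, p(81)=18004327, p(82)=20506255, p(83)=23338469, p(84)=26543660, p(85)=30167357, p(86)=34262962, p(87)=38887673, p(88)=44108109, p(89)=49995925, p(90)=56634173, p(91)=64112359, p(92)=72533807, p(93)=82010177, p(94)=92669720, p(95)=104651419, p(96)=118114304, p(97)=133230930, p(98)=150198136, p(99)=169229875, p(100)=190569292, p(101)=214481126, p(102)=241265379, p(103)=271248950, p(104)=304801365, p(105)=342325709, p(106)=384276336, p(107)=431149389, p(108)=483502844, p(109)=541946240, p(110)=607163746, p(111)=679903203, p(112)=761002156, p(113)=851376628, p(114)=952050665, p(115)=1064144451, p(116)=1188908248, p(117)=1327710076, p(118)=1482074143, p(119)=1653668665, p(120)=1844349560, p(121)=2056148051, p(122)=2291320912, p(123)=2552338241, p(124)=2841940500, p(125)=3163127352, p(126)=3519222692, p(127)=3913864295, p(128)=4351078600, p(129)=4835271870, p(130)=5371315400, p(131)=5964539504, p(132)=6620830889, p(133)=7346629512, p(134)=8149040695, p(135)=9035836076, p(136)=10015581680, p(137)=11097645016, p(138)=12292341831, p(139)=13610949895, p(140)=15065878135, p(141)=16670689208, p(142)=18440293320, p(143)=20390982757, p(144)=22540654445, p(145)=24908858009, p(146)=27517052599, p(147)=30388671978, p(148)=33549419497, p(149)=37027355200, p(150)=40853235313, p(151)=45060624582, p(152)=49686288421, p(153)=54770336324, p(154)=60356673280, p(155)=66493182097, p(156)=73232243759.
Final step: p(157) = p(156) + p(155) - p(152) - p(150) + p(145) + p(142) - p(135) - p(131) + p(122) + p(117) - p(106) - p(100) + p(87) + p(80) - p(65) - p(57) + p(40) + p(31) - p(12) - p(2)
= 73232243759 + 66493182097 - 49686288421 - 40853235313 + 24908858009 + 18440293320 - 9035836076 - 5964539504 + 2291320912 + 1327710076 - 384276336 - 190569292 + 38887673 + 15796476 - 2012558 - 614154 + 37338 + 6842 - 77 - 2
= 80630964769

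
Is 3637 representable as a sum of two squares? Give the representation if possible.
39² + 46² (a=39, b=46)

Factorization: 3637 = 3637
By Fermat: n is sum of two squares iff every prime p ≡ 3 (mod 4) appears to even power.
All primes ≡ 3 (mod 4) appear to even power.
Search a = 0, 1, 2, … for 3637 - a² a perfect square: first hit at a = 39: 3637 - 1521 = 2116 = 46².
3637 = 39² + 46² = 1521 + 2116 ✓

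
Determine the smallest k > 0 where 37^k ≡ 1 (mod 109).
108

109 is prime, so ord(37) divides φ(109) = 108.
Divisors of 108: 1, 2, 3, 4, 6, 9, 12, 18, 27, 36, 54, 108.
Repeated squaring: 37^1 ≡ 37, 37^2 ≡ 61, 37^4 ≡ 15, 37^8 ≡ 7, 37^16 ≡ 49, 37^32 ≡ 3, 37^64 ≡ 9 (mod 109).
Test 37^d mod 109 for each divisor d in increasing order:
37^1 ≡ 37
37^2 ≡ 61
37^3 = 37^2·37^1 ≡ 77
37^4 ≡ 15
37^6 = 37^4·37^2 ≡ 43
37^9 = 37^8·37^1 ≡ 41
37^12 = 37^8·37^4 ≡ 105
37^18 = 37^16·37^2 ≡ 46
37^27 = 37^16·37^8·37^2·37^1 ≡ 33
37^36 = 37^32·37^4 ≡ 45
37^54 = 37^32·37^16·37^4·37^2 ≡ 108
37^108 = 37^64·37^32·37^8·37^4 ≡ 1  ← first divisor giving 1
The order is 108.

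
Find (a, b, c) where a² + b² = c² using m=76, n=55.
(2751, 8360, 8801)

Euclid's formula: a = m² - n², b = 2mn, c = m² + n²
m = 76, n = 55
a = 76² - 55² = 5776 - 3025 = 2751
b = 2 × 76 × 55 = 8360
c = 76² + 55² = 5776 + 3025 = 8801
Verification: 2751² + 8360² = 7568001 + 69889600 = 77457601 = 8801² ✓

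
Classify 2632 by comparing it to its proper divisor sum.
abundant

Proper divisors of 2632: sum = 1 + 2 + 4 + 7 + 8 + 14 + 28 + 47 + 56 + 94 + 188 + 329 + 376 + 658 + 1316 = 3128
Since 3128 > 2632, 2632 is abundant.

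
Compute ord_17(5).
16

17 is prime, so ord(5) divides φ(17) = 16.
Divisors of 16: 1, 2, 4, 8, 16.
Repeated squaring: 5^1 ≡ 5, 5^2 ≡ 8, 5^4 ≡ 13, 5^8 ≡ 16, 5^16 ≡ 1 (mod 17).
Test 5^d mod 17 for each divisor d in increasing order:
5^1 ≡ 5
5^2 ≡ 8
5^4 ≡ 13
5^8 ≡ 16
5^16 ≡ 1  ← first divisor giving 1
The order is 16.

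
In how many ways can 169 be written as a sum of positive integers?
250438925115

p(n) counts ways to write n as a sum of positive integers (order ignored).
Euler's pentagonal recurrence: p(k) = p(k-1) + p(k-2) - p(k-5) - p(k-7) + p(k-12) + p(k-15) - ... (offsets j(3j∓1)/2, signs ++--, p(0)=1, p(<0)=0).
DP table for k = 0..168: p(0)=1, p(1)=1, p(2)=2, p(3)=3, p(4)=5, p(5)=7, p(6)=11, p(7)=15, p(8)=22, p(9)=30, p(10)=42, p(11)=56, p(12)=77, p(13)=101, p(14)=135, p(15)=176, p(16)=231, p(17)=297, p(18)=385, p(19)=490, p(20)=627, p(21)=792, p(22)=1002, p(23)=1255, p(24)=1575, p(25)=1958, p(26)=2436, p(27)=3010, p(28)=3718, p(29)=4565, p(30)=5604, p(31)=6842, p(32)=8349, p(33)=10143, p(34)=12310, p(35)=14883, p(36)=17977, p(37)=21637, p(38)=26015, p(39)=31185, p(40)=37338, p(41)=44583, p(42)=53174, p(43)=63261, p(44)=75175, p(45)=89134, p(46)=105558, p(47)=124754, p(48)=147273, p(49)=173525, p(50)=204226, p(51)=239943, p(52)=281589, p(53)=329931, p(54)=386155, p(55)=451276, p(56)=526823, p(57)=614154, p(58)=715220, p(59)=831820, p(60)=966467, p(61)=1121505, p(62)=1300156, p(63)=1505499, p(64)=1741630, p(65)=2012558, p(66)=2323520, p(67)=2679689, p(68)=3087735, p(69)=3554345, p(70)=4087968, p(71)=4697205, p(72)=5392783, p(73)=6185689, p(74)=7089500, p(75)=8118264, p(76)=9289091, p(77)=10619863, p(78)=12132164, p(79)=13848650, p(80)=15796476, p(81)=18004327, p(82)=20506255, p(83)=23338469, p(84)=26543660, p(85)=30167357, p(86)=34262962, p(87)=38887673, p(88)=44108109, p(89)=49995925, p(90)=56634173, p(91)=64112359, p(92)=72533807, p(93)=82010177, p(94)=92669720, p(95)=104651419, p(96)=118114304, p(97)=133230930, p(98)=150198136, p(99)=169229875, p(100)=190569292, p(101)=214481126, p(102)=241265379, p(103)=271248950, p(104)=304801365, p(105)=342325709, p(106)=384276336, p(107)=431149389, p(108)=483502844, p(109)=541946240, p(110)=607163746, p(111)=679903203, p(112)=761002156, p(113)=851376628, p(114)=952050665, p(115)=1064144451, p(116)=1188908248, p(117)=1327710076, p(118)=1482074143, p(119)=1653668665, p(120)=1844349560, p(121)=2056148051, p(122)=2291320912, p(123)=2552338241, p(124)=2841940500, p(125)=3163127352, p(126)=3519222692, p(127)=3913864295, p(128)=4351078600, p(129)=4835271870, p(130)=5371315400, p(131)=5964539504, p(132)=6620830889, p(133)=7346629512, p(134)=8149040695, p(135)=9035836076, p(136)=10015581680, p(137)=11097645016, p(138)=12292341831, p(139)=13610949895, p(140)=15065878135, p(141)=16670689208, p(142)=18440293320, p(143)=20390982757, p(144)=22540654445, p(145)=24908858009, p(146)=27517052599, p(147)=30388671978, p(148)=33549419497, p(149)=37027355200, p(150)=40853235313, p(151)=45060624582, p(152)=49686288421, p(153)=54770336324, p(154)=60356673280, p(155)=66493182097, p(156)=73232243759, p(157)=80630964769, p(158)=88751778802, p(159)=97662728555, p(160)=107438159466, p(161)=118159068427, p(162)=129913904637, p(163)=142798995930, p(164)=156919475295, p(165)=172389800255, p(166)=189334822579, p(167)=207890420102, p(168)=228204732751.
Final step: p(169) = p(168) + p(167) - p(164) - p(162) + p(157) + p(154) - p(147) - p(143) + p(134) + p(129) - p(118) - p(112) + p(99) + p(92) - p(77) - p(69) + p(52) + p(43) - p(24) - p(14)
= 228204732751 + 207890420102 - 156919475295 - 129913904637 + 80630964769 + 60356673280 - 30388671978 - 20390982757 + 8149040695 + 4835271870 - 1482074143 - 761002156 + 169229875 + 72533807 - 10619863 - 3554345 + 281589 + 63261 - 1575 - 135
= 250438925115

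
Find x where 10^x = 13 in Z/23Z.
12

Baby-step giant-step with step n = ⌈√23⌉ = 5.
Baby steps 10^j mod 23 (j:value) for j=0..4: 0:1, 1:10, 2:8, 3:11, 4:18.
Giant-step multiplier: 10^(-5) ≡ 10^(22-5) = 10^17 ≡ 17 (mod 23).
Giant steps γ_i = 13·17^i mod 23: γ_0=13, γ_1=14, γ_2=8 (in table at j=2).
x = i·n + j = 2·5 + 2 = 12.
Check: 10^12 ≡ 13 (mod 23).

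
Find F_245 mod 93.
5

Matrix identity: Q^n = [[F_(n+1), F_n], [F_n, F_(n-1)]] with Q = [[1,1],[1,0]].
n = 245 = 11110101₂. Square-and-multiply, entries mod 93:
Q^1 = [[1,1],[1,0]]
Q^3 = (Q^1)²·Q = [[3,2],[2,1]]
Q^7 = (Q^3)²·Q = [[21,13],[13,8]]
Q^15 = (Q^7)²·Q = [[57,52],[52,5]]
Q^30 = (Q^15)² = [[1,62],[62,32]]
Q^61 = (Q^30)²·Q = [[32,32],[32,0]]
Q^122 = (Q^61)² = [[2,1],[1,1]]
Q^245 = (Q^122)²·Q = [[8,5],[5,3]]
F_245 mod 93 = Q^245[0][1] = 5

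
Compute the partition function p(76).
9289091

p(n) counts ways to write n as a sum of positive integers (order ignored).
Euler's pentagonal recurrence: p(k) = p(k-1) + p(k-2) - p(k-5) - p(k-7) + p(k-12) + p(k-15) - ... (offsets j(3j∓1)/2, signs ++--, p(0)=1, p(<0)=0).
DP table for k = 0..75: p(0)=1, p(1)=1, p(2)=2, p(3)=3, p(4)=5, p(5)=7, p(6)=11, p(7)=15, p(8)=22, p(9)=30, p(10)=42, p(11)=56, p(12)=77, p(13)=101, p(14)=135, p(15)=176, p(16)=231, p(17)=297, p(18)=385, p(19)=490, p(20)=627, p(21)=792, p(22)=1002, p(23)=1255, p(24)=1575, p(25)=1958, p(26)=2436, p(27)=3010, p(28)=3718, p(29)=4565, p(30)=5604, p(31)=6842, p(32)=8349, p(33)=10143, p(34)=12310, p(35)=14883, p(36)=17977, p(37)=21637, p(38)=26015, p(39)=31185, p(40)=37338, p(41)=44583, p(42)=53174, p(43)=63261, p(44)=75175, p(45)=89134, p(46)=105558, p(47)=124754, p(48)=147273, p(49)=173525, p(50)=204226, p(51)=239943, p(52)=281589, p(53)=329931, p(54)=386155, p(55)=451276, p(56)=526823, p(57)=614154, p(58)=715220, p(59)=831820, p(60)=966467, p(61)=1121505, p(62)=1300156, p(63)=1505499, p(64)=1741630, p(65)=2012558, p(66)=2323520, p(67)=2679689, p(68)=3087735, p(69)=3554345, p(70)=4087968, p(71)=4697205, p(72)=5392783, p(73)=6185689, p(74)=7089500, p(75)=8118264.
Final step: p(76) = p(75) + p(74) - p(71) - p(69) + p(64) + p(61) - p(54) - p(50) + p(41) + p(36) - p(25) - p(19) + p(6)
= 8118264 + 7089500 - 4697205 - 3554345 + 1741630 + 1121505 - 386155 - 204226 + 44583 + 17977 - 1958 - 490 + 11
= 9289091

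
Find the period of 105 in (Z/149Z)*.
4

149 is prime, so ord(105) divides φ(149) = 148.
Divisors of 148: 1, 2, 4, 37, 74, 148.
Repeated squaring: 105^1 ≡ 105, 105^2 ≡ 148, 105^4 ≡ 1, 105^8 ≡ 1, 105^16 ≡ 1, 105^32 ≡ 1, 105^64 ≡ 1, 105^128 ≡ 1 (mod 149).
Test 105^d mod 149 for each divisor d in increasing order:
105^1 ≡ 105
105^2 ≡ 148
105^4 ≡ 1  ← first divisor giving 1
The order is 4.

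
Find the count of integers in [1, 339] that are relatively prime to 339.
224

339 = 3 × 113
φ(n) = n × ∏(1 - 1/p) for each prime p dividing n
φ(339) = 339 × (1 - 1/3) × (1 - 1/113) = 224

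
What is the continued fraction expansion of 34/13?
[2; 1, 1, 1, 1, 2]

Euclidean algorithm steps:
34 = 2 × 13 + 8
13 = 1 × 8 + 5
8 = 1 × 5 + 3
5 = 1 × 3 + 2
3 = 1 × 2 + 1
2 = 2 × 1 + 0
Continued fraction: [2; 1, 1, 1, 1, 2]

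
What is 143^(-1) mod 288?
143

gcd(143, 288) = 1, so the inverse exists.
Extended Euclidean algorithm on (288, 143):
288 = 2 × 143 + 2  ⟹  2 = (1)·288 + (-2)·143
143 = 71 × 2 + 1  ⟹  1 = (-71)·288 + (143)·143
So (143)·143 ≡ 1 (mod 288), i.e. 143^(-1) ≡ 143 (mod 288).
Check: 143 × 143 = 20449 ≡ 1 (mod 288)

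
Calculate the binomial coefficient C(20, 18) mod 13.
8

Using Lucas' theorem:
Write n=20 and k=18 in base 13:
n in base 13: [1, 7]
k in base 13: [1, 5]
C(20,18) mod 13 = ∏ C(n_i, k_i) mod 13
Digit binomials (mod 13): C(1,1) = 1; C(7,5) = 21 ≡ 8
Product: 1 × 8 = 8 ≡ 8 (mod 13)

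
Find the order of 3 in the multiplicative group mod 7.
6

7 is prime, so ord(3) divides φ(7) = 6.
Divisors of 6: 1, 2, 3, 6.
Repeated squaring: 3^1 ≡ 3, 3^2 ≡ 2, 3^4 ≡ 4 (mod 7).
Test 3^d mod 7 for each divisor d in increasing order:
3^1 ≡ 3
3^2 ≡ 2
3^3 = 3^2·3^1 ≡ 6
3^6 = 3^4·3^2 ≡ 1  ← first divisor giving 1
The order is 6.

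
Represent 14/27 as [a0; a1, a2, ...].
[0; 1, 1, 13]

Euclidean algorithm steps:
14 = 0 × 27 + 14
27 = 1 × 14 + 13
14 = 1 × 13 + 1
13 = 13 × 1 + 0
Continued fraction: [0; 1, 1, 13]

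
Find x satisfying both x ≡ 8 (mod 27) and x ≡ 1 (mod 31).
683

Using Chinese Remainder Theorem:
M = 27 × 31 = 837
M1 = 31, M2 = 27
y1 = 31^(-1) mod 27 = 7
y2 = 27^(-1) mod 31 = 23
x = (8×31×7 + 1×27×23) mod 837 = 683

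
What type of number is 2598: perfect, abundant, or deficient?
abundant

Proper divisors of 2598: sum = 1 + 2 + 3 + 6 + 433 + 866 + 1299 = 2610
Since 2610 > 2598, 2598 is abundant.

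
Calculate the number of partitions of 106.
384276336

p(n) counts ways to write n as a sum of positive integers (order ignored).
Euler's pentagonal recurrence: p(k) = p(k-1) + p(k-2) - p(k-5) - p(k-7) + p(k-12) + p(k-15) - ... (offsets j(3j∓1)/2, signs ++--, p(0)=1, p(<0)=0).
DP table for k = 0..105: p(0)=1, p(1)=1, p(2)=2, p(3)=3, p(4)=5, p(5)=7, p(6)=11, p(7)=15, p(8)=22, p(9)=30, p(10)=42, p(11)=56, p(12)=77, p(13)=101, p(14)=135, p(15)=176, p(16)=231, p(17)=297, p(18)=385, p(19)=490, p(20)=627, p(21)=792, p(22)=1002, p(23)=1255, p(24)=1575, p(25)=1958, p(26)=2436, p(27)=3010, p(28)=3718, p(29)=4565, p(30)=5604, p(31)=6842, p(32)=8349, p(33)=10143, p(34)=12310, p(35)=14883, p(36)=17977, p(37)=21637, p(38)=26015, p(39)=31185, p(40)=37338, p(41)=44583, p(42)=53174, p(43)=63261, p(44)=75175, p(45)=89134, p(46)=105558, p(47)=124754, p(48)=147273, p(49)=173525, p(50)=204226, p(51)=239943, p(52)=281589, p(53)=329931, p(54)=386155, p(55)=451276, p(56)=526823, p(57)=614154, p(58)=715220, p(59)=831820, p(60)=966467, p(61)=1121505, p(62)=1300156, p(63)=1505499, p(64)=1741630, p(65)=2012558, p(66)=2323520, p(67)=2679689, p(68)=3087735, p(69)=3554345, p(70)=4087968, p(71)=4697205, p(72)=5392783, p(73)=6185689, p(74)=7089500, p(75)=8118264, p(76)=9289091, p(77)=10619863, p(78)=12132164, p(79)=13848650, p(80)=15796476, p(81)=18004327, p(82)=20506255, p(83)=23338469, p(84)=26543660, p(85)=30167357, p(86)=34262962, p(87)=38887673, p(88)=44108109, p(89)=49995925, p(90)=56634173, p(91)=64112359, p(92)=72533807, p(93)=82010177, p(94)=92669720, p(95)=104651419, p(96)=118114304, p(97)=133230930, p(98)=150198136, p(99)=169229875, p(100)=190569292, p(101)=214481126, p(102)=241265379, p(103)=271248950, p(104)=304801365, p(105)=342325709.
Final step: p(106) = p(105) + p(104) - p(101) - p(99) + p(94) + p(91) - p(84) - p(80) + p(71) + p(66) - p(55) - p(49) + p(36) + p(29) - p(14) - p(6)
= 342325709 + 304801365 - 214481126 - 169229875 + 92669720 + 64112359 - 26543660 - 15796476 + 4697205 + 2323520 - 451276 - 173525 + 17977 + 4565 - 135 - 11
= 384276336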